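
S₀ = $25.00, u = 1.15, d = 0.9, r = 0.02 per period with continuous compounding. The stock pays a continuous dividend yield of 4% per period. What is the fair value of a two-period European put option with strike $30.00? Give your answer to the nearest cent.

Per-period risk-free factor R = e^0.02 = 1.0202; dividend-adjusted growth = e^(0.02−0.04) = 0.9802.
Risk-neutral probability p = (0.9802 − 0.9)/(1.15 − 0.9) = 0.0802/0.2500 = 0.3208
Terminal stock prices: S_uu = 33.06, S_ud = 25.87, S_dd = 20.25
Terminal payoffs (K − S): max(-3.062, 0) = 0, max(4.125, 0) = 4.125, max(9.75, 0) = 9.75
Node u (S = 28.75): V_u = e^(−0.02)·[0.3208·0.0000 + 0.6792·4.1250] = 2.7462
Node d (S = 22.5): V_d = e^(−0.02)·[0.3208·4.1250 + 0.6792·9.7500] = 7.7882
Node 0 (S = 25): V_0 = e^(−0.02)·[0.3208·2.7462 + 0.6792·7.7882] = 6.0486

$6.05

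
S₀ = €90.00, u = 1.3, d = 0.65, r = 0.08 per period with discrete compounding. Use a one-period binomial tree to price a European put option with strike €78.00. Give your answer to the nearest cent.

Risk-neutral probability p = (1 + 0.08 − 0.65)/(1.3 − 0.65) = 0.4300/0.6500 = 0.6615
Terminal stock prices: S_u = 117, S_d = 58.5
Terminal payoffs (K − S): max(-39, 0) = 0, max(19.5, 0) = 19.5
Node 0 (S = 90): V_0 = 1/1.08·[0.6615·0.0000 + 0.3385·19.5000] = 6.1111

€6.11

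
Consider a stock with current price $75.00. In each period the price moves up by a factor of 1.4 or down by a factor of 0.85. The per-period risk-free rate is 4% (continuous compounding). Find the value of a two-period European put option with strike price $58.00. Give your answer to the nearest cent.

Risk-neutral probability p = (e^0.04 − 0.85)/(1.4 − 0.85) = 0.1908/0.5500 = 0.3469
Terminal stock prices: S_uu = 147, S_ud = 89.25, S_dd = 54.19
Terminal payoffs (K − S): max(-89, 0) = 0, max(-31.25, 0) = 0, max(3.813, 0) = 3.813
Node u (S = 105): V_u = e^(−0.04)·[0.3469·0.0000 + 0.6531·0.0000] = 0.0000
Node d (S = 63.75): V_d = e^(−0.04)·[0.3469·0.0000 + 0.6531·3.8125] = 2.3922
Node 0 (S = 75): V_0 = e^(−0.04)·[0.3469·0.0000 + 0.6531·2.3922] = 1.5010

$1.50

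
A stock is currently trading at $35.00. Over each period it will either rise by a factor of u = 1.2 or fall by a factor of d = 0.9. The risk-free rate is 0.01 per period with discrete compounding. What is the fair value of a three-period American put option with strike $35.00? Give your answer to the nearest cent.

Risk-neutral probability p = (1 + 0.01 − 0.9)/(1.2 − 0.9) = 0.1100/0.3000 = 0.3667
Terminal stock prices: S_uuu = 60.48, S_uud = 45.36, S_udd = 34.02, S_ddd = 25.52
Terminal payoffs (K − S): max(-25.48, 0) = 0, max(-10.36, 0) = 0, max(0.98, 0) = 0.98, max(9.485, 0) = 9.485
Node uu (S = 50.4): continuation = 1/1.01·[0.3667·0.0000 + 0.6333·0.0000] = 0.0000; exercise value = 0.0000 ≤ continuation, so V_uu = 0.0000
Node ud (S = 37.8): continuation = 1/1.01·[0.3667·0.0000 + 0.6333·0.9800] = 0.6145; exercise value = 0.0000 ≤ continuation, so V_ud = 0.6145
Node dd (S = 28.35): continuation = 1/1.01·[0.3667·0.9800 + 0.6333·9.4850] = 6.3035; exercise value = 6.6500 > continuation, so V_dd = 6.6500 (exercise)
Node u (S = 42): continuation = 1/1.01·[0.3667·0.0000 + 0.6333·0.6145] = 0.3853; exercise value = 0.0000 ≤ continuation, so V_u = 0.3853
Node d (S = 31.5): continuation = 1/1.01·[0.3667·0.6145 + 0.6333·6.6500] = 4.3931; exercise value = 3.5000 ≤ continuation, so V_d = 4.3931
Node 0 (S = 35): continuation = 1/1.01·[0.3667·0.3853 + 0.6333·4.3931] = 2.8946; exercise value = 0.0000 ≤ continuation, so V_0 = 2.8946

$2.89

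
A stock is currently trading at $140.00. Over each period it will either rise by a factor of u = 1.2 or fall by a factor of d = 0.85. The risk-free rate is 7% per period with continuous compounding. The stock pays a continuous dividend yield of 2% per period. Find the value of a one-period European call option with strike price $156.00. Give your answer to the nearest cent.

$6.43

Per-period risk-free factor R = e^0.07 = 1.0725; dividend-adjusted growth = e^(0.07−0.02) = 1.0513.
Risk-neutral probability p = (1.0513 − 0.85)/(1.2 − 0.85) = 0.2013/0.3500 = 0.5751
Terminal stock prices: S_u = 168, S_d = 119
Terminal payoffs (S − K): max(12, 0) = 12, max(-37, 0) = 0
Node 0 (S = 140): V_0 = e^(−0.07)·[0.5751·12.0000 + 0.4249·0.0000] = 6.4342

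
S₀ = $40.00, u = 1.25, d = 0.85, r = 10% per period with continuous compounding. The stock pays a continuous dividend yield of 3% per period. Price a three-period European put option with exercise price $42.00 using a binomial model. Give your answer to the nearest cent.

Per-period risk-free factor R = e^0.1 = 1.1052; dividend-adjusted growth = e^(0.1−0.03) = 1.0725.
Risk-neutral probability p = (1.0725 − 0.85)/(1.25 − 0.85) = 0.2225/0.4000 = 0.5563
Terminal stock prices: S_uuu = 78.12, S_uud = 53.12, S_udd = 36.12, S_ddd = 24.56
Terminal payoffs (K − S): max(-36.12, 0) = 0, max(-11.12, 0) = 0, max(5.875, 0) = 5.875, max(17.44, 0) = 17.44
Node uu (S = 62.5): V_uu = e^(−0.1)·[0.5563·0.0000 + 0.4437·0.0000] = 0.0000
Node ud (S = 42.5): V_ud = e^(−0.1)·[0.5563·0.0000 + 0.4437·5.8750] = 2.3588
Node dd (S = 28.9): V_dd = e^(−0.1)·[0.5563·5.8750 + 0.4437·17.4350] = 9.9573
Node u (S = 50): V_u = e^(−0.1)·[0.5563·0.0000 + 0.4437·2.3588] = 0.9471
Node d (S = 34): V_d = e^(−0.1)·[0.5563·2.3588 + 0.4437·9.9573] = 5.1852
Node 0 (S = 40): V_0 = e^(−0.1)·[0.5563·0.9471 + 0.4437·5.1852] = 2.5586

$2.56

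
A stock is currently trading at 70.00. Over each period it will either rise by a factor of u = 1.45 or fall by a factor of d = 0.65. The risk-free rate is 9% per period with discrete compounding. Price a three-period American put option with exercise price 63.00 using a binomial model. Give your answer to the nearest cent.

Risk-neutral probability p = (1 + 0.09 − 0.65)/(1.45 − 0.65) = 0.4400/0.8000 = 0.5500
Terminal stock prices: S_uuu = 213.4, S_uud = 95.66, S_udd = 42.88, S_ddd = 19.22
Terminal payoffs (K − S): max(-150.4, 0) = 0, max(-32.66, 0) = 0, max(20.12, 0) = 20.12, max(43.78, 0) = 43.78
Node uu (S = 147.2): continuation = 1/1.09·[0.5500·0.0000 + 0.4500·0.0000] = 0.0000; exercise value = 0.0000 ≤ continuation, so V_uu = 0.0000
Node ud (S = 65.98): continuation = 1/1.09·[0.5500·0.0000 + 0.4500·20.1162] = 8.3049; exercise value = 0.0000 ≤ continuation, so V_ud = 8.3049
Node dd (S = 29.58): continuation = 1/1.09·[0.5500·20.1162 + 0.4500·43.7763] = 28.2232; exercise value = 33.4250 > continuation, so V_dd = 33.4250 (exercise)
Node u (S = 101.5): continuation = 1/1.09·[0.5500·0.0000 + 0.4500·8.3049] = 3.4286; exercise value = 0.0000 ≤ continuation, so V_u = 3.4286
Node d (S = 45.5): continuation = 1/1.09·[0.5500·8.3049 + 0.4500·33.4250] = 17.9898; exercise value = 17.5000 ≤ continuation, so V_d = 17.9898
Node 0 (S = 70): continuation = 1/1.09·[0.5500·3.4286 + 0.4500·17.9898] = 9.1570; exercise value = 0.0000 ≤ continuation, so V_0 = 9.1570

9.16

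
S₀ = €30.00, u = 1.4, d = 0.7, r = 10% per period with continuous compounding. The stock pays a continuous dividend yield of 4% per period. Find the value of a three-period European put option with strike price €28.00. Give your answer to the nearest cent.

Per-period risk-free factor R = e^0.1 = 1.1052; dividend-adjusted growth = e^(0.1−0.04) = 1.0618.
Risk-neutral probability p = (1.0618 − 0.7)/(1.4 − 0.7) = 0.3618/0.7000 = 0.5169
Terminal stock prices: S_uuu = 82.32, S_uud = 41.16, S_udd = 20.58, S_ddd = 10.29
Terminal payoffs (K − S): max(-54.32, 0) = 0, max(-13.16, 0) = 0, max(7.42, 0) = 7.42, max(17.71, 0) = 17.71
Node uu (S = 58.8): V_uu = e^(−0.1)·[0.5169·0.0000 + 0.4831·0.0000] = 0.0000
Node ud (S = 29.4): V_ud = e^(−0.1)·[0.5169·0.0000 + 0.4831·7.4200] = 3.2434
Node dd (S = 14.7): V_dd = e^(−0.1)·[0.5169·7.4200 + 0.4831·17.7100] = 11.2118
Node u (S = 42): V_u = e^(−0.1)·[0.5169·0.0000 + 0.4831·3.2434] = 1.4178
Node d (S = 21): V_d = e^(−0.1)·[0.5169·3.2434 + 0.4831·11.2118] = 6.4179
Node 0 (S = 30): V_0 = e^(−0.1)·[0.5169·1.4178 + 0.4831·6.4179] = 3.4685

€3.47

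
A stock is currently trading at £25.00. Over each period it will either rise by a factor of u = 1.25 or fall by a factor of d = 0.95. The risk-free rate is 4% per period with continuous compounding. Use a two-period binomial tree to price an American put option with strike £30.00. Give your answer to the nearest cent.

Risk-neutral probability p = (e^0.04 − 0.95)/(1.25 − 0.95) = 0.0908/0.3000 = 0.3027
Terminal stock prices: S_uu = 39.06, S_ud = 29.69, S_dd = 22.56
Terminal payoffs (K − S): max(-9.062, 0) = 0, max(0.3125, 0) = 0.3125, max(7.438, 0) = 7.438
Node u (S = 31.25): continuation = e^(−0.04)·[0.3027·0.0000 + 0.6973·0.3125] = 0.2094; exercise value = 0.0000 ≤ continuation, so V_u = 0.2094
Node d (S = 23.75): continuation = e^(−0.04)·[0.3027·0.3125 + 0.6973·7.4375] = 5.0737; exercise value = 6.2500 > continuation, so V_d = 6.2500 (exercise)
Node 0 (S = 25): continuation = e^(−0.04)·[0.3027·0.2094 + 0.6973·6.2500] = 4.2481; exercise value = 5.0000 > continuation, so V_0 = 5.0000 (exercise)

£5.00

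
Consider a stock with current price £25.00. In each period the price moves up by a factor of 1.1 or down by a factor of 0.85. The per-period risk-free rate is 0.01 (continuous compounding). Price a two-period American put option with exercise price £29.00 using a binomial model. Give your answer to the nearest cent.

Risk-neutral probability p = (e^0.01 − 0.85)/(1.1 − 0.85) = 0.1601/0.2500 = 0.6402
Terminal stock prices: S_uu = 30.25, S_ud = 23.38, S_dd = 18.06
Terminal payoffs (K − S): max(-1.25, 0) = 0, max(5.625, 0) = 5.625, max(10.94, 0) = 10.94
Node u (S = 27.5): continuation = e^(−0.01)·[0.6402·0.0000 + 0.3598·5.6250] = 2.0037; exercise value = 1.5000 ≤ continuation, so V_u = 2.0037
Node d (S = 21.25): continuation = e^(−0.01)·[0.6402·5.6250 + 0.3598·10.9375] = 7.4614; exercise value = 7.7500 > continuation, so V_d = 7.7500 (exercise)
Node 0 (S = 25): continuation = e^(−0.01)·[0.6402·2.0037 + 0.3598·7.7500] = 4.0307; exercise value = 4.0000 ≤ continuation, so V_0 = 4.0307

£4.03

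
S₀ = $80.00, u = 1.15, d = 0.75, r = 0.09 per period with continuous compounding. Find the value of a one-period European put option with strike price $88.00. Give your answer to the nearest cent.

Risk-neutral probability p = (e^0.09 − 0.75)/(1.15 − 0.75) = 0.3442/0.4000 = 0.8604
Terminal stock prices: S_u = 92, S_d = 60
Terminal payoffs (K − S): max(-4, 0) = 0, max(28, 0) = 28
Node 0 (S = 80): V_0 = e^(−0.09)·[0.8604·0.0000 + 0.1396·28.0000] = 3.5715

$3.57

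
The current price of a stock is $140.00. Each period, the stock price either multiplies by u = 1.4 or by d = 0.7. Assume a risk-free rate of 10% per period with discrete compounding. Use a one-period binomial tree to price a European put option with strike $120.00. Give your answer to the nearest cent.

Risk-neutral probability p = (1 + 0.1 − 0.7)/(1.4 − 0.7) = 0.4000/0.7000 = 0.5714
Terminal stock prices: S_u = 196, S_d = 98
Terminal payoffs (K − S): max(-76, 0) = 0, max(22, 0) = 22
Node 0 (S = 140): V_0 = 1/1.1·[0.5714·0.0000 + 0.4286·22.0000] = 8.5714

$8.57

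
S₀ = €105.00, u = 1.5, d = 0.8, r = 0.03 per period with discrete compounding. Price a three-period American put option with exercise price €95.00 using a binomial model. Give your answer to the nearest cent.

Risk-neutral probability p = (1 + 0.03 − 0.8)/(1.5 − 0.8) = 0.2300/0.7000 = 0.3286
Terminal stock prices: S_uuu = 354.4, S_uud = 189, S_udd = 100.8, S_ddd = 53.76
Terminal payoffs (K − S): max(-259.4, 0) = 0, max(-94, 0) = 0, max(-5.8, 0) = 0, max(41.24, 0) = 41.24
Node uu (S = 236.2): continuation = 1/1.03·[0.3286·0.0000 + 0.6714·0.0000] = 0.0000; exercise value = 0.0000 ≤ continuation, so V_uu = 0.0000
Node ud (S = 126): continuation = 1/1.03·[0.3286·0.0000 + 0.6714·0.0000] = 0.0000; exercise value = 0.0000 ≤ continuation, so V_ud = 0.0000
Node dd (S = 67.2): continuation = 1/1.03·[0.3286·0.0000 + 0.6714·41.2400] = 26.8832; exercise value = 27.8000 > continuation, so V_dd = 27.8000 (exercise)
Node u (S = 157.5): continuation = 1/1.03·[0.3286·0.0000 + 0.6714·0.0000] = 0.0000; exercise value = 0.0000 ≤ continuation, so V_u = 0.0000
Node d (S = 84): continuation = 1/1.03·[0.3286·0.0000 + 0.6714·27.8000] = 18.1221; exercise value = 11.0000 ≤ continuation, so V_d = 18.1221
Node 0 (S = 105): continuation = 1/1.03·[0.3286·0.0000 + 0.6714·18.1221] = 11.8133; exercise value = 0.0000 ≤ continuation, so V_0 = 11.8133

€11.81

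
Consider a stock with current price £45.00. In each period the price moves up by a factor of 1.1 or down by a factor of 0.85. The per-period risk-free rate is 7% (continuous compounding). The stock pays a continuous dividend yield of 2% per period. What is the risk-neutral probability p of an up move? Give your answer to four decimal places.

Per-period risk-free factor R = e^0.07 = 1.0725; dividend-adjusted growth = e^(0.07−0.02) = 1.0513.
Risk-neutral probability p = (1.0513 − 0.85)/(1.1 − 0.85) = 0.2013/0.2500 = 0.8051

p = 0.8051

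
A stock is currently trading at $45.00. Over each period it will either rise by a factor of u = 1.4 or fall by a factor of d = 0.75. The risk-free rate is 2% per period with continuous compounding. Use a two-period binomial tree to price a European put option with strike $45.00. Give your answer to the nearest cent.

$6.46

Risk-neutral probability p = (e^0.02 − 0.75)/(1.4 − 0.75) = 0.2702/0.6500 = 0.4157
Terminal stock prices: S_uu = 88.2, S_ud = 47.25, S_dd = 25.31
Terminal payoffs (K − S): max(-43.2, 0) = 0, max(-2.25, 0) = 0, max(19.69, 0) = 19.69
Node u (S = 63): V_u = e^(−0.02)·[0.4157·0.0000 + 0.5843·0.0000] = 0.0000
Node d (S = 33.75): V_d = e^(−0.02)·[0.4157·0.0000 + 0.5843·19.6875] = 11.2757
Node 0 (S = 45): V_0 = e^(−0.02)·[0.4157·0.0000 + 0.5843·11.2757] = 6.4580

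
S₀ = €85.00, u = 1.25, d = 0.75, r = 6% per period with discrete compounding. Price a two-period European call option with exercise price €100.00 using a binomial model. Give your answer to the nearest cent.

Risk-neutral probability p = (1 + 0.06 − 0.75)/(1.25 − 0.75) = 0.3100/0.5000 = 0.6200
Terminal stock prices: S_uu = 132.8, S_ud = 79.69, S_dd = 47.81
Terminal payoffs (S − K): max(32.81, 0) = 32.81, max(-20.31, 0) = 0, max(-52.19, 0) = 0
Node u (S = 106.2): V_u = 1/1.06·[0.6200·32.8125 + 0.3800·0.0000] = 19.1922
Node d (S = 63.75): V_d = 1/1.06·[0.6200·0.0000 + 0.3800·0.0000] = 0.0000
Node 0 (S = 85): V_0 = 1/1.06·[0.6200·19.1922 + 0.3800·0.0000] = 11.2256

€11.23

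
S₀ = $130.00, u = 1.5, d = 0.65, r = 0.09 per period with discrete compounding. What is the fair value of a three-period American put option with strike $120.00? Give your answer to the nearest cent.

$19.74

Risk-neutral probability p = (1 + 0.09 − 0.65)/(1.5 − 0.65) = 0.4400/0.8500 = 0.5176
Terminal stock prices: S_uuu = 438.8, S_uud = 190.1, S_udd = 82.39, S_ddd = 35.7
Terminal payoffs (K − S): max(-318.8, 0) = 0, max(-70.12, 0) = 0, max(37.61, 0) = 37.61, max(84.3, 0) = 84.3
Node uu (S = 292.5): continuation = 1/1.09·[0.5176·0.0000 + 0.4824·0.0000] = 0.0000; exercise value = 0.0000 ≤ continuation, so V_uu = 0.0000
Node ud (S = 126.8): continuation = 1/1.09·[0.5176·0.0000 + 0.4824·37.6125] = 16.6445; exercise value = 0.0000 ≤ continuation, so V_ud = 16.6445
Node dd (S = 54.93): continuation = 1/1.09·[0.5176·37.6125 + 0.4824·84.2987] = 55.1667; exercise value = 65.0750 > continuation, so V_dd = 65.0750 (exercise)
Node u (S = 195): continuation = 1/1.09·[0.5176·0.0000 + 0.4824·16.6445] = 7.3656; exercise value = 0.0000 ≤ continuation, so V_u = 7.3656
Node d (S = 84.5): continuation = 1/1.09·[0.5176·16.6445 + 0.4824·65.0750] = 36.7019; exercise value = 35.5000 ≤ continuation, so V_d = 36.7019
Node 0 (S = 130): continuation = 1/1.09·[0.5176·7.3656 + 0.4824·36.7019] = 19.7395; exercise value = 0.0000 ≤ continuation, so V_0 = 19.7395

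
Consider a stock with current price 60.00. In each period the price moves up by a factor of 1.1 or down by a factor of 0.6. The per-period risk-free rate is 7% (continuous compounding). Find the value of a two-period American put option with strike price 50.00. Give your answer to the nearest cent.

Risk-neutral probability p = (e^0.07 − 0.6)/(1.1 − 0.6) = 0.4725/0.5000 = 0.9450
Terminal stock prices: S_uu = 72.6, S_ud = 39.6, S_dd = 21.6
Terminal payoffs (K − S): max(-22.6, 0) = 0, max(10.4, 0) = 10.4, max(28.4, 0) = 28.4
Node u (S = 66): continuation = e^(−0.07)·[0.9450·0.0000 + 0.0550·10.4000] = 0.5332; exercise value = 0.0000 ≤ continuation, so V_u = 0.5332
Node d (S = 36): continuation = e^(−0.07)·[0.9450·10.4000 + 0.0550·28.4000] = 10.6197; exercise value = 14.0000 > continuation, so V_d = 14.0000 (exercise)
Node 0 (S = 60): continuation = e^(−0.07)·[0.9450·0.5332 + 0.0550·14.0000] = 1.1875; exercise value = 0.0000 ≤ continuation, so V_0 = 1.1875

1.19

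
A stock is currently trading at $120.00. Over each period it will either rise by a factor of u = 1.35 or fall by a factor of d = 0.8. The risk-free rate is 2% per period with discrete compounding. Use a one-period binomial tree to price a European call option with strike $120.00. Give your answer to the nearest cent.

Risk-neutral probability p = (1 + 0.02 − 0.8)/(1.35 − 0.8) = 0.2200/0.5500 = 0.4000
Terminal stock prices: S_u = 162, S_d = 96
Terminal payoffs (S − K): max(42, 0) = 42, max(-24, 0) = 0
Node 0 (S = 120): V_0 = 1/1.02·[0.4000·42.0000 + 0.6000·0.0000] = 16.4706

$16.47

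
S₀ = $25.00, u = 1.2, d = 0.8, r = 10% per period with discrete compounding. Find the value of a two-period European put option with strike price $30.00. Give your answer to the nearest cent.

Risk-neutral probability p = (1 + 0.1 − 0.8)/(1.2 − 0.8) = 0.3000/0.4000 = 0.7500
Terminal stock prices: S_uu = 36, S_ud = 24, S_dd = 16
Terminal payoffs (K − S): max(-6, 0) = 0, max(6, 0) = 6, max(14, 0) = 14
Node u (S = 30): V_u = 1/1.1·[0.7500·0.0000 + 0.2500·6.0000] = 1.3636
Node d (S = 20): V_d = 1/1.1·[0.7500·6.0000 + 0.2500·14.0000] = 7.2727
Node 0 (S = 25): V_0 = 1/1.1·[0.7500·1.3636 + 0.2500·7.2727] = 2.5826

$2.58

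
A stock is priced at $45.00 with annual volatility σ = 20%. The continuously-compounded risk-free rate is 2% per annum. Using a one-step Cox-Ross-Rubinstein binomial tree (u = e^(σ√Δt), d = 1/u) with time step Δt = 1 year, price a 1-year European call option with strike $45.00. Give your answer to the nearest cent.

CRR parameters: u = e^(σ√Δt) = e^(0.2·√1) = 1.2214, d = 1/u = 0.8187
Per-period rate: rΔt = 0.02·1 = 0.02, so R = e^0.02 = 1.0202
Risk-neutral probability p = (e^0.02 − 0.8187)/(1.2214 − 0.8187) = 0.2015/0.4027 = 0.5003
Terminal stock prices: S_u = 54.96, S_d = 36.84
Terminal payoffs (S − K): max(9.963, 0) = 9.963, max(-8.157, 0) = 0
Node 0 (S = 45): V_0 = e^(−0.02)·[0.5003·9.9631 + 0.4997·0.0000] = 4.8862

$4.89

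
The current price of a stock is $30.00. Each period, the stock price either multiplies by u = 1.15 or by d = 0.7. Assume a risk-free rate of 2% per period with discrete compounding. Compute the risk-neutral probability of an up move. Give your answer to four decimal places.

Risk-neutral probability p = (1 + 0.02 − 0.7)/(1.15 − 0.7) = 0.3200/0.4500 = 0.7111

p = 0.7111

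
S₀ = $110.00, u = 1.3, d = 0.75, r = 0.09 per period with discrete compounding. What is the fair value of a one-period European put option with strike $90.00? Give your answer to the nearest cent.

$2.63

Risk-neutral probability p = (1 + 0.09 − 0.75)/(1.3 − 0.75) = 0.3400/0.5500 = 0.6182
Terminal stock prices: S_u = 143, S_d = 82.5
Terminal payoffs (K − S): max(-53, 0) = 0, max(7.5, 0) = 7.5
Node 0 (S = 110): V_0 = 1/1.09·[0.6182·0.0000 + 0.3818·7.5000] = 2.6272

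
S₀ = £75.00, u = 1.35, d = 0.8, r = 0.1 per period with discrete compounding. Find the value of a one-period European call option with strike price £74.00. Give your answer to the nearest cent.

Risk-neutral probability p = (1 + 0.1 − 0.8)/(1.35 − 0.8) = 0.3000/0.5500 = 0.5455
Terminal stock prices: S_u = 101.2, S_d = 60
Terminal payoffs (S − K): max(27.25, 0) = 27.25, max(-14, 0) = 0
Node 0 (S = 75): V_0 = 1/1.1·[0.5455·27.2500 + 0.4545·0.0000] = 13.5124

£13.51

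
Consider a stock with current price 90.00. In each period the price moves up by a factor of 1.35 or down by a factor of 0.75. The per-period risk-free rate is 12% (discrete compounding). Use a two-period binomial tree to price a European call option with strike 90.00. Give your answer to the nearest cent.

Risk-neutral probability p = (1 + 0.12 − 0.75)/(1.35 − 0.75) = 0.3700/0.6000 = 0.6167
Terminal stock prices: S_uu = 164, S_ud = 91.13, S_dd = 50.62
Terminal payoffs (S − K): max(74.03, 0) = 74.03, max(1.125, 0) = 1.125, max(-39.38, 0) = 0
Node u (S = 121.5): V_u = 1/1.12·[0.6167·74.0250 + 0.3833·1.1250] = 41.1429
Node d (S = 67.5): V_d = 1/1.12·[0.6167·1.1250 + 0.3833·0.0000] = 0.6194
Node 0 (S = 90): V_0 = 1/1.12·[0.6167·41.1429 + 0.3833·0.6194] = 22.8651

22.87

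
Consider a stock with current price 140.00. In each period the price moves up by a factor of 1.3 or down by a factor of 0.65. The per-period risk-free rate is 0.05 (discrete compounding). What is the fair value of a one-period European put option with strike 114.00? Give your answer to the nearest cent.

Risk-neutral probability p = (1 + 0.05 − 0.65)/(1.3 − 0.65) = 0.4000/0.6500 = 0.6154
Terminal stock prices: S_u = 182, S_d = 91
Terminal payoffs (K − S): max(-68, 0) = 0, max(23, 0) = 23
Node 0 (S = 140): V_0 = 1/1.05·[0.6154·0.0000 + 0.3846·23.0000] = 8.4249

8.42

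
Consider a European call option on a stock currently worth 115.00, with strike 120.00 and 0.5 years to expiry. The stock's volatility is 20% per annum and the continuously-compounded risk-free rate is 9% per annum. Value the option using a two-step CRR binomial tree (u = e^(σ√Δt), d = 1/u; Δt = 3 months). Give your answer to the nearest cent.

6.78

CRR parameters: u = e^(σ√Δt) = e^(0.2·√0.25) = 1.1052, d = 1/u = 0.9048
Per-period rate: rΔt = 0.09·0.25 = 0.0225, so R = e^0.0225 = 1.0228
Risk-neutral probability p = (e^0.0225 − 0.9048)/(1.1052 − 0.9048) = 0.1179/0.2003 = 0.5886
Terminal stock prices: S_uu = 140.5, S_ud = 115, S_dd = 94.15
Terminal payoffs (S − K): max(20.46, 0) = 20.46, max(-5, 0) = 0, max(-25.85, 0) = 0
Node u (S = 127.1): V_u = e^(−0.0225)·[0.5886·20.4613 + 0.4114·0.0000] = 11.7757
Node d (S = 104.1): V_d = e^(−0.0225)·[0.5886·0.0000 + 0.4114·0.0000] = 0.0000
Node 0 (S = 115): V_0 = e^(−0.0225)·[0.5886·11.7757 + 0.4114·0.0000] = 6.7770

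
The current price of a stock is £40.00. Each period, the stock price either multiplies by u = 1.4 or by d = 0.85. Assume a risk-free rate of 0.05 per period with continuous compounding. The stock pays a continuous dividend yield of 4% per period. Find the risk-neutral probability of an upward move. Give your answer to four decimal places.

Per-period risk-free factor R = e^0.05 = 1.0513; dividend-adjusted growth = e^(0.05−0.04) = 1.0101.
Risk-neutral probability p = (1.0101 − 0.85)/(1.4 − 0.85) = 0.1601/0.5500 = 0.2910

p = 0.2910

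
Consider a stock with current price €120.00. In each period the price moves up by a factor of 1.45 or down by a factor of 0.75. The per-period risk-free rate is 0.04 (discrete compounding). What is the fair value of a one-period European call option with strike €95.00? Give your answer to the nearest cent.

€31.47

Risk-neutral probability p = (1 + 0.04 − 0.75)/(1.45 − 0.75) = 0.2900/0.7000 = 0.4143
Terminal stock prices: S_u = 174, S_d = 90
Terminal payoffs (S − K): max(79, 0) = 79, max(-5, 0) = 0
Node 0 (S = 120): V_0 = 1/1.04·[0.4143·79.0000 + 0.5857·0.0000] = 31.4698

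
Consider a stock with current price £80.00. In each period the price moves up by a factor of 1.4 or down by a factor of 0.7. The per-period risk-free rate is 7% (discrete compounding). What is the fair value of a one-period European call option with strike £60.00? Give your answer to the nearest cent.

Risk-neutral probability p = (1 + 0.07 − 0.7)/(1.4 − 0.7) = 0.3700/0.7000 = 0.5286
Terminal stock prices: S_u = 112, S_d = 56
Terminal payoffs (S − K): max(52, 0) = 52, max(-4, 0) = 0
Node 0 (S = 80): V_0 = 1/1.07·[0.5286·52.0000 + 0.4714·0.0000] = 25.6876

£25.69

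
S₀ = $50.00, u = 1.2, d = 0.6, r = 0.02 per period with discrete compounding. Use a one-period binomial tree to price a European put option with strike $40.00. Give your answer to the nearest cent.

Risk-neutral probability p = (1 + 0.02 − 0.6)/(1.2 − 0.6) = 0.4200/0.6000 = 0.7000
Terminal stock prices: S_u = 60, S_d = 30
Terminal payoffs (K − S): max(-20, 0) = 0, max(10, 0) = 10
Node 0 (S = 50): V_0 = 1/1.02·[0.7000·0.0000 + 0.3000·10.0000] = 2.9412

$2.94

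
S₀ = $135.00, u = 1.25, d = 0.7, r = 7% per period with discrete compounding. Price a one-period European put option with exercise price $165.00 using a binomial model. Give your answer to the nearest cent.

Risk-neutral probability p = (1 + 0.07 − 0.7)/(1.25 − 0.7) = 0.3700/0.5500 = 0.6727
Terminal stock prices: S_u = 168.8, S_d = 94.5
Terminal payoffs (K − S): max(-3.75, 0) = 0, max(70.5, 0) = 70.5
Node 0 (S = 135): V_0 = 1/1.07·[0.6727·0.0000 + 0.3273·70.5000] = 21.5633

$21.56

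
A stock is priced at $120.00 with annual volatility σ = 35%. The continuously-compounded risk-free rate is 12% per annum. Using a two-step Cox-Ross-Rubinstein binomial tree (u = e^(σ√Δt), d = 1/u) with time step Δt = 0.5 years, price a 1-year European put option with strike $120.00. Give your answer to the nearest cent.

$7.97

CRR parameters: u = e^(σ√Δt) = e^(0.35·√0.5) = 1.2808, d = 1/u = 0.7808
Per-period rate: rΔt = 0.12·0.5 = 0.06, so R = e^0.06 = 1.0618
Risk-neutral probability p = (e^0.06 − 0.7808)/(1.2808 − 0.7808) = 0.2811/0.5000 = 0.5621
Terminal stock prices: S_uu = 196.9, S_ud = 120, S_dd = 73.15
Terminal payoffs (K − S): max(-76.85, 0) = 0, max(0, 0) = 0, max(46.85, 0) = 46.85
Node u (S = 153.7): V_u = e^(−0.06)·[0.5621·0.0000 + 0.4379·0.0000] = 0.0000
Node d (S = 93.69): V_d = e^(−0.06)·[0.5621·0.0000 + 0.4379·46.8496] = 19.3205
Node 0 (S = 120): V_0 = e^(−0.06)·[0.5621·0.0000 + 0.4379·19.3205] = 7.9677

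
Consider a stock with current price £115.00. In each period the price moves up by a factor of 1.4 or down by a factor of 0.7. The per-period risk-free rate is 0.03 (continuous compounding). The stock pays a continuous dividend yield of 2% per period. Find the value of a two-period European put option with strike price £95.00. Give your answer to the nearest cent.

£11.30

Per-period risk-free factor R = e^0.03 = 1.0305; dividend-adjusted growth = e^(0.03−0.02) = 1.0101.
Risk-neutral probability p = (1.0101 − 0.7)/(1.4 − 0.7) = 0.3101/0.7000 = 0.4429
Terminal stock prices: S_uu = 225.4, S_ud = 112.7, S_dd = 56.35
Terminal payoffs (K − S): max(-130.4, 0) = 0, max(-17.7, 0) = 0, max(38.65, 0) = 38.65
Node u (S = 161): V_u = e^(−0.03)·[0.4429·0.0000 + 0.5571·0.0000] = 0.0000
Node d (S = 80.5): V_d = e^(−0.03)·[0.4429·0.0000 + 0.5571·38.6500] = 20.8945
Node 0 (S = 115): V_0 = e^(−0.03)·[0.4429·0.0000 + 0.5571·20.8945] = 11.2957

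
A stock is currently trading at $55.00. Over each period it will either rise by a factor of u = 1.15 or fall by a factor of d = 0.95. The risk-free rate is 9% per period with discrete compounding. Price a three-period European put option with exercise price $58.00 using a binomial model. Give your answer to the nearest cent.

$0.36

Risk-neutral probability p = (1 + 0.09 − 0.95)/(1.15 − 0.95) = 0.1400/0.2000 = 0.7000
Terminal stock prices: S_uuu = 83.65, S_uud = 69.1, S_udd = 57.08, S_ddd = 47.16
Terminal payoffs (K − S): max(-25.65, 0) = 0, max(-11.1, 0) = 0, max(0.9169, 0) = 0.9169, max(10.84, 0) = 10.84
Node uu (S = 72.74): V_uu = 1/1.09·[0.7000·0.0000 + 0.3000·0.0000] = 0.0000
Node ud (S = 60.09): V_ud = 1/1.09·[0.7000·0.0000 + 0.3000·0.9169] = 0.2524
Node dd (S = 49.64): V_dd = 1/1.09·[0.7000·0.9169 + 0.3000·10.8444] = 3.5735
Node u (S = 63.25): V_u = 1/1.09·[0.7000·0.0000 + 0.3000·0.2524] = 0.0695
Node d (S = 52.25): V_d = 1/1.09·[0.7000·0.2524 + 0.3000·3.5735] = 1.1456
Node 0 (S = 55): V_0 = 1/1.09·[0.7000·0.0695 + 0.3000·1.1456] = 0.3599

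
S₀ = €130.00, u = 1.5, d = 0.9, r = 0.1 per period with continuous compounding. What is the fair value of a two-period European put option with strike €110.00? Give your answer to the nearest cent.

€1.67

Risk-neutral probability p = (e^0.1 − 0.9)/(1.5 − 0.9) = 0.2052/0.6000 = 0.3420
Terminal stock prices: S_uu = 292.5, S_ud = 175.5, S_dd = 105.3
Terminal payoffs (K − S): max(-182.5, 0) = 0, max(-65.5, 0) = 0, max(4.7, 0) = 4.7
Node u (S = 195): V_u = e^(−0.1)·[0.3420·0.0000 + 0.6580·0.0000] = 0.0000
Node d (S = 117): V_d = e^(−0.1)·[0.3420·0.0000 + 0.6580·4.7000] = 2.7985
Node 0 (S = 130): V_0 = e^(−0.1)·[0.3420·0.0000 + 0.6580·2.7985] = 1.6663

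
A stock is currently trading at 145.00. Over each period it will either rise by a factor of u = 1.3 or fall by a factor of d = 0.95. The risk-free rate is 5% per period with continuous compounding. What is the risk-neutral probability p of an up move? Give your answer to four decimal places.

p = 0.2893

Risk-neutral probability p = (e^0.05 − 0.95)/(1.3 − 0.95) = 0.1013/0.3500 = 0.2893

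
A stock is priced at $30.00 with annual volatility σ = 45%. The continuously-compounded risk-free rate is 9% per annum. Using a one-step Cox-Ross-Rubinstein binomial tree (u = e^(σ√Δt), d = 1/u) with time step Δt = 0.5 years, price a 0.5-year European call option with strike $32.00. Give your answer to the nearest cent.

$4.35

CRR parameters: u = e^(σ√Δt) = e^(0.45·√0.5) = 1.3746, d = 1/u = 0.7275
Per-period rate: rΔt = 0.09·0.5 = 0.045, so R = e^0.045 = 1.0460
Risk-neutral probability p = (e^0.045 − 0.7275)/(1.3746 − 0.7275) = 0.3186/0.6472 = 0.4922
Terminal stock prices: S_u = 41.24, S_d = 21.82
Terminal payoffs (S − K): max(9.239, 0) = 9.239, max(-10.18, 0) = 0
Node 0 (S = 30): V_0 = e^(−0.045)·[0.4922·9.2395 + 0.5078·0.0000] = 4.3479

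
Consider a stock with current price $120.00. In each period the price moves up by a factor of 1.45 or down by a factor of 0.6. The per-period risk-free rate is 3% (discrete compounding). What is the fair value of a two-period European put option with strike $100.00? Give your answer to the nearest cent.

$13.07

Risk-neutral probability p = (1 + 0.03 − 0.6)/(1.45 − 0.6) = 0.4300/0.8500 = 0.5059
Terminal stock prices: S_uu = 252.3, S_ud = 104.4, S_dd = 43.2
Terminal payoffs (K − S): max(-152.3, 0) = 0, max(-4.4, 0) = 0, max(56.8, 0) = 56.8
Node u (S = 174): V_u = 1/1.03·[0.5059·0.0000 + 0.4941·0.0000] = 0.0000
Node d (S = 72): V_d = 1/1.03·[0.5059·0.0000 + 0.4941·56.8000] = 27.2484
Node 0 (S = 120): V_0 = 1/1.03·[0.5059·0.0000 + 0.4941·27.2484] = 13.0718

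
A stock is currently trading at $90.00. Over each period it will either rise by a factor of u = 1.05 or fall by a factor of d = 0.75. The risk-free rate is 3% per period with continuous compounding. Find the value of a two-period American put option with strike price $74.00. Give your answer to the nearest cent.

Risk-neutral probability p = (e^0.03 − 0.75)/(1.05 − 0.75) = 0.2805/0.3000 = 0.9348
Terminal stock prices: S_uu = 99.23, S_ud = 70.88, S_dd = 50.62
Terminal payoffs (K − S): max(-25.23, 0) = 0, max(3.125, 0) = 3.125, max(23.38, 0) = 23.38
Node u (S = 94.5): continuation = e^(−0.03)·[0.9348·0.0000 + 0.0652·3.1250] = 0.1976; exercise value = 0.0000 ≤ continuation, so V_u = 0.1976
Node d (S = 67.5): continuation = e^(−0.03)·[0.9348·3.1250 + 0.0652·23.3750] = 4.3130; exercise value = 6.5000 > continuation, so V_d = 6.5000 (exercise)
Node 0 (S = 90): continuation = e^(−0.03)·[0.9348·0.1976 + 0.0652·6.5000] = 0.5902; exercise value = 0.0000 ≤ continuation, so V_0 = 0.5902

$0.59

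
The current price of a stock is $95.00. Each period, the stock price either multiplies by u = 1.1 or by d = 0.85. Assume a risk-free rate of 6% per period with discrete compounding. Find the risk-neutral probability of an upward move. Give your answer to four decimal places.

Risk-neutral probability p = (1 + 0.06 − 0.85)/(1.1 − 0.85) = 0.2100/0.2500 = 0.8400

p = 0.8400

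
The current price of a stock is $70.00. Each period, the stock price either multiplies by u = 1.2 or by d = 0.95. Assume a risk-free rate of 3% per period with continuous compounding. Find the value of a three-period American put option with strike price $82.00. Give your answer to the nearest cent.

Risk-neutral probability p = (e^0.03 − 0.95)/(1.2 − 0.95) = 0.0805/0.2500 = 0.3218
Terminal stock prices: S_uuu = 121, S_uud = 95.76, S_udd = 75.81, S_ddd = 60.02
Terminal payoffs (K − S): max(-38.96, 0) = 0, max(-13.76, 0) = 0, max(6.19, 0) = 6.19, max(21.98, 0) = 21.98
Node uu (S = 100.8): continuation = e^(−0.03)·[0.3218·0.0000 + 0.6782·0.0000] = 0.0000; exercise value = 0.0000 ≤ continuation, so V_uu = 0.0000
Node ud (S = 79.8): continuation = e^(−0.03)·[0.3218·0.0000 + 0.6782·6.1900] = 4.0739; exercise value = 2.2000 ≤ continuation, so V_ud = 4.0739
Node dd (S = 63.17): continuation = e^(−0.03)·[0.3218·6.1900 + 0.6782·21.9838] = 16.4015; exercise value = 18.8250 > continuation, so V_dd = 18.8250 (exercise)
Node u (S = 84): continuation = e^(−0.03)·[0.3218·0.0000 + 0.6782·4.0739] = 2.6812; exercise value = 0.0000 ≤ continuation, so V_u = 2.6812
Node d (S = 66.5): continuation = e^(−0.03)·[0.3218·4.0739 + 0.6782·18.8250] = 13.6618; exercise value = 15.5000 > continuation, so V_d = 15.5000 (exercise)
Node 0 (S = 70): continuation = e^(−0.03)·[0.3218·2.6812 + 0.6782·15.5000] = 11.0385; exercise value = 12.0000 > continuation, so V_0 = 12.0000 (exercise)

$12.00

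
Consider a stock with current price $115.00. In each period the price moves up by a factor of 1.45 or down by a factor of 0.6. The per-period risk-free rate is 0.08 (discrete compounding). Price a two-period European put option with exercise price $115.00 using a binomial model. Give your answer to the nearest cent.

$18.26

Risk-neutral probability p = (1 + 0.08 − 0.6)/(1.45 − 0.6) = 0.4800/0.8500 = 0.5647
Terminal stock prices: S_uu = 241.8, S_ud = 100, S_dd = 41.4
Terminal payoffs (K − S): max(-126.8, 0) = 0, max(14.95, 0) = 14.95, max(73.6, 0) = 73.6
Node u (S = 166.8): V_u = 1/1.08·[0.5647·0.0000 + 0.4353·14.9500] = 6.0256
Node d (S = 69): V_d = 1/1.08·[0.5647·14.9500 + 0.4353·73.6000] = 37.4815
Node 0 (S = 115): V_0 = 1/1.08·[0.5647·6.0256 + 0.4353·37.4815] = 18.2576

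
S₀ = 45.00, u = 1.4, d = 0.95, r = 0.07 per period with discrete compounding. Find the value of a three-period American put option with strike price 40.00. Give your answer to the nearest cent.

Risk-neutral probability p = (1 + 0.07 − 0.95)/(1.4 − 0.95) = 0.1200/0.4500 = 0.2667
Terminal stock prices: S_uuu = 123.5, S_uud = 83.79, S_udd = 56.86, S_ddd = 38.58
Terminal payoffs (K − S): max(-83.48, 0) = 0, max(-43.79, 0) = 0, max(-16.86, 0) = 0, max(1.418, 0) = 1.418
Node uu (S = 88.2): continuation = 1/1.07·[0.2667·0.0000 + 0.7333·0.0000] = 0.0000; exercise value = 0.0000 ≤ continuation, so V_uu = 0.0000
Node ud (S = 59.85): continuation = 1/1.07·[0.2667·0.0000 + 0.7333·0.0000] = 0.0000; exercise value = 0.0000 ≤ continuation, so V_ud = 0.0000
Node dd (S = 40.61): continuation = 1/1.07·[0.2667·0.0000 + 0.7333·1.4181] = 0.9719; exercise value = 0.0000 ≤ continuation, so V_dd = 0.9719
Node u (S = 63): continuation = 1/1.07·[0.2667·0.0000 + 0.7333·0.0000] = 0.0000; exercise value = 0.0000 ≤ continuation, so V_u = 0.0000
Node d (S = 42.75): continuation = 1/1.07·[0.2667·0.0000 + 0.7333·0.9719] = 0.6661; exercise value = 0.0000 ≤ continuation, so V_d = 0.6661
Node 0 (S = 45): continuation = 1/1.07·[0.2667·0.0000 + 0.7333·0.6661] = 0.4565; exercise value = 0.0000 ≤ continuation, so V_0 = 0.4565

0.46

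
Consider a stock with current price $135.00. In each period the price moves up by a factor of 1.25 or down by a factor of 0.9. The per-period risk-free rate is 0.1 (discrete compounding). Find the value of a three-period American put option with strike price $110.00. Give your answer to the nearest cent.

$0.69

Risk-neutral probability p = (1 + 0.1 − 0.9)/(1.25 − 0.9) = 0.2000/0.3500 = 0.5714
Terminal stock prices: S_uuu = 263.7, S_uud = 189.8, S_udd = 136.7, S_ddd = 98.42
Terminal payoffs (K − S): max(-153.7, 0) = 0, max(-79.84, 0) = 0, max(-26.69, 0) = 0, max(11.58, 0) = 11.58
Node uu (S = 210.9): continuation = 1/1.1·[0.5714·0.0000 + 0.4286·0.0000] = 0.0000; exercise value = 0.0000 ≤ continuation, so V_uu = 0.0000
Node ud (S = 151.9): continuation = 1/1.1·[0.5714·0.0000 + 0.4286·0.0000] = 0.0000; exercise value = 0.0000 ≤ continuation, so V_ud = 0.0000
Node dd (S = 109.4): continuation = 1/1.1·[0.5714·0.0000 + 0.4286·11.5850] = 4.5136; exercise value = 0.6500 ≤ continuation, so V_dd = 4.5136
Node u (S = 168.8): continuation = 1/1.1·[0.5714·0.0000 + 0.4286·0.0000] = 0.0000; exercise value = 0.0000 ≤ continuation, so V_u = 0.0000
Node d (S = 121.5): continuation = 1/1.1·[0.5714·0.0000 + 0.4286·4.5136] = 1.7586; exercise value = 0.0000 ≤ continuation, so V_d = 1.7586
Node 0 (S = 135): continuation = 1/1.1·[0.5714·0.0000 + 0.4286·1.7586] = 0.6852; exercise value = 0.0000 ≤ continuation, so V_0 = 0.6852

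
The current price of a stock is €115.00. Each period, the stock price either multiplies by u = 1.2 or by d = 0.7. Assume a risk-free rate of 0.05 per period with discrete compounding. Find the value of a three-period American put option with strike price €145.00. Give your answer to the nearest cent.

€31.34

Risk-neutral probability p = (1 + 0.05 − 0.7)/(1.2 − 0.7) = 0.3500/0.5000 = 0.7000
Terminal stock prices: S_uuu = 198.7, S_uud = 115.9, S_udd = 67.62, S_ddd = 39.44
Terminal payoffs (K − S): max(-53.72, 0) = 0, max(29.08, 0) = 29.08, max(77.38, 0) = 77.38, max(105.6, 0) = 105.6
Node uu (S = 165.6): continuation = 1/1.05·[0.7000·0.0000 + 0.3000·29.0800] = 8.3086; exercise value = 0.0000 ≤ continuation, so V_uu = 8.3086
Node ud (S = 96.6): continuation = 1/1.05·[0.7000·29.0800 + 0.3000·77.3800] = 41.4952; exercise value = 48.4000 > continuation, so V_ud = 48.4000 (exercise)
Node dd (S = 56.35): continuation = 1/1.05·[0.7000·77.3800 + 0.3000·105.5550] = 81.7452; exercise value = 88.6500 > continuation, so V_dd = 88.6500 (exercise)
Node u (S = 138): continuation = 1/1.05·[0.7000·8.3086 + 0.3000·48.4000] = 19.3676; exercise value = 7.0000 ≤ continuation, so V_u = 19.3676
Node d (S = 80.5): continuation = 1/1.05·[0.7000·48.4000 + 0.3000·88.6500] = 57.5952; exercise value = 64.5000 > continuation, so V_d = 64.5000 (exercise)
Node 0 (S = 115): continuation = 1/1.05·[0.7000·19.3676 + 0.3000·64.5000] = 31.3403; exercise value = 30.0000 ≤ continuation, so V_0 = 31.3403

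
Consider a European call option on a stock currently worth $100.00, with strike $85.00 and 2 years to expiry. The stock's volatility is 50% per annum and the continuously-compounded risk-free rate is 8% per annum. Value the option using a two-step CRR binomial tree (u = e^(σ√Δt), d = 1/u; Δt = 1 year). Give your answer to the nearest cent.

CRR parameters: u = e^(σ√Δt) = e^(0.5·√1) = 1.6487, d = 1/u = 0.6065
Per-period rate: rΔt = 0.08·1 = 0.08, so R = e^0.08 = 1.0833
Risk-neutral probability p = (e^0.08 − 0.6065)/(1.6487 − 0.6065) = 0.4768/1.0422 = 0.4575
Terminal stock prices: S_uu = 271.8, S_ud = 100, S_dd = 36.79
Terminal payoffs (S − K): max(186.8, 0) = 186.8, max(15, 0) = 15, max(-48.21, 0) = 0
Node u (S = 164.9): V_u = e^(−0.08)·[0.4575·186.8282 + 0.5425·15.0000] = 86.4072
Node d (S = 60.65): V_d = e^(−0.08)·[0.4575·15.0000 + 0.5425·0.0000] = 6.3343
Node 0 (S = 100): V_0 = e^(−0.08)·[0.4575·86.4072 + 0.5425·6.3343] = 39.6609

$39.66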